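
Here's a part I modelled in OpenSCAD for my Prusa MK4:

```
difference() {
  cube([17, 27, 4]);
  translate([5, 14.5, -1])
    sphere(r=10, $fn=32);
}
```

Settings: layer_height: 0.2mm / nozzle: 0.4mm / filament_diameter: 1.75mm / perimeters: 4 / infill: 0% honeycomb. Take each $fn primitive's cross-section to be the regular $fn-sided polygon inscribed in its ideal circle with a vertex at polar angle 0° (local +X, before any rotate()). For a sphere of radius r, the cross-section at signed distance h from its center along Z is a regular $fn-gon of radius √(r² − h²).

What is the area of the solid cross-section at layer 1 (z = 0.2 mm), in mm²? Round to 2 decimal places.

At z = 0.2 mm: the cube (footprint 17×27) is included at this height (area 459.00 mm²); the r=10 sphere at (5, 14.5) contributes a regular 32-gon of circumradius √(10²−1.2²) = 9.928 (area = (32/2)·9.928²·sin(360°/32) = 307.65 mm²); After the difference (first − rest): starting from the 17×27 cube (459.00 mm²), the r=10 sphere at (5, 14.5) partially overlaps it — only the 248.38 mm² overlap (of its 307.65 mm²) is removed, clipping the outline — area = 210.62 mm². Overall, the cross-section is a single solid region. Net area = 210.62 mm².

210.62 mm²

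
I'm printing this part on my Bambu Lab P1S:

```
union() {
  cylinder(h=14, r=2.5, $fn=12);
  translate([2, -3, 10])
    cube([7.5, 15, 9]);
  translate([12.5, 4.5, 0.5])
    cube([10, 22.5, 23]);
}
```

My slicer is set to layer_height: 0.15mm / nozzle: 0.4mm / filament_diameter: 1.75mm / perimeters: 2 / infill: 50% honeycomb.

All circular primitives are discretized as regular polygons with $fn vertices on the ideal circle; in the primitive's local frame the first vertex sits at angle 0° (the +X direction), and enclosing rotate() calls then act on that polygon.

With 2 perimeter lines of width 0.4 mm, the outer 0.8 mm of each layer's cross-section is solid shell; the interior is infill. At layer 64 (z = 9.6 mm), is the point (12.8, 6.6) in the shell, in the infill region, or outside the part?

At z = 9.6 mm: the r=2.5 cylinder gives a regular 12-gon of circumradius 2.5 (constant along its height); the cube at (2, -3) does not reach this height (z outside [10, 19]); the 10×22.5 cube at (12.5, 4.5) contributes its full rectangle; Taking the union: the 2 present regions are separate (no shared area or edge), so areas and boundary lengths simply add and each stays a separate island — 2 connected regions. Overall, the cross-section has 2 separate islands. The nearest boundary edge runs (12.50, 4.50)→(12.50, 27.00); distance from the point to it = 0.30 mm. (Shell/infill is judged within the island containing the point — the largest one.) The point is inside the cross-section, 0.30 mm from the nearest boundary — within the 0.8 mm shell band (2 × 0.4).

shell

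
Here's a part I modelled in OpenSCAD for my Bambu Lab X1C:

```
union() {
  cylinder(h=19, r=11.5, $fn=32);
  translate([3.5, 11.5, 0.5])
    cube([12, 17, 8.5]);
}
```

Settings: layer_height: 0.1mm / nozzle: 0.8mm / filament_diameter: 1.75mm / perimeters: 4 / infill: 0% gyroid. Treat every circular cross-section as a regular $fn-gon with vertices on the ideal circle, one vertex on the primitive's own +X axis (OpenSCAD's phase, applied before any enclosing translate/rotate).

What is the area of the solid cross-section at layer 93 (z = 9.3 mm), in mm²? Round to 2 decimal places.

412.81 mm²

At z = 9.3 mm: the cylinder: section is a regular 32-gon, circumradius r=11.5 (area = (32/2)·11.500²·sin(360°/32) = 412.81 mm²); the cube at (3.5, 11.5) is not intersected at this z (z outside [0.5, 9]); Combining (union): only the r=11.5 cylinder is present, so the union is just that shape — area = 412.81 mm². Overall, the cross-section is a single solid region. Net area = 412.81 mm².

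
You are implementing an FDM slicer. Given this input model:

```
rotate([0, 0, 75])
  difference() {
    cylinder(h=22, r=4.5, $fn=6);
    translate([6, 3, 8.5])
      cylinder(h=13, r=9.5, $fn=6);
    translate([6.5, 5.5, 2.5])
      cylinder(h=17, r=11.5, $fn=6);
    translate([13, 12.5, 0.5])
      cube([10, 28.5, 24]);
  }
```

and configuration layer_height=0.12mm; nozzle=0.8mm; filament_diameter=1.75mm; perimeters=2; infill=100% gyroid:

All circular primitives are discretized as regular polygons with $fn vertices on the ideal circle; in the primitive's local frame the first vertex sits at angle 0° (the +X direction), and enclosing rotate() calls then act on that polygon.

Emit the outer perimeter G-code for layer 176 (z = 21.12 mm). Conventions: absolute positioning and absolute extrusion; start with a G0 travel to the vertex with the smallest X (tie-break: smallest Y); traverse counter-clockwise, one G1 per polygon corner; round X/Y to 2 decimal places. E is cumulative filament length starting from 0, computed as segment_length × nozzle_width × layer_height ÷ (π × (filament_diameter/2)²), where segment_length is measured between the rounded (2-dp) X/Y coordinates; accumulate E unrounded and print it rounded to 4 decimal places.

G0 X-3.10 Y-2.41 Z21.12
G1 X-1.16 Y-4.35 E0.1095
G1 X3.18 Y-3.18 E0.2889
G1 X3.89 Y-0.54 E0.3980
G1 X-3.10 Y-2.41 E0.6868

At z = 21.12 mm: the r=4.5 cylinder contributes a regular 6-gon of circumradius 4.5; the cylinder at (6, 3): section is a regular 6-gon, circumradius r=9.5; the cylinder at (6.5, 5.5) is not intersected at this z (z outside [2.5, 19.5]); the cube at (13, 12.5) is present — its section is the full 10×28.5 rectangle; Taking the first minus the rest: starting from the r=4.5 cylinder, the r=9.5 cylinder at (6, 3) partially overlaps it — only the 38.73 mm² overlap (of its 234.48 mm²) is removed, clipping the outline; the 10×28.5 cube at (13, 12.5) misses the remaining region (no effect) — 1 connected region; (whole slice rotated 75° about Z — lengths, areas and connectivity unchanged). The outline is a single polygon with 4 vertices. Extrusion per mm of travel: 0.8 × 0.12 / (π × 0.875²) = 0.039912. Accumulating E over each segment gives final E = 0.6868.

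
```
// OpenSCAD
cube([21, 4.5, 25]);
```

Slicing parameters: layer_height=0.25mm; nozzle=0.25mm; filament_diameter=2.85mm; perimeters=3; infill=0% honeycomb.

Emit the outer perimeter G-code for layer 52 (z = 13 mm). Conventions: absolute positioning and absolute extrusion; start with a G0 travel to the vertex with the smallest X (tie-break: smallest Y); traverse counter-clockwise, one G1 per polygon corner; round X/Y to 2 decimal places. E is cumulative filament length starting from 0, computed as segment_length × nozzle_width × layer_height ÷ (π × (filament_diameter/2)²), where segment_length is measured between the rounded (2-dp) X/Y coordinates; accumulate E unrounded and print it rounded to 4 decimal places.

At z = 13 mm: the cube (footprint 21×4.5) is included at this height. The outline is a single polygon with 4 vertices. Extrusion per mm of travel: 0.25 × 0.25 / (π × 1.425²) = 0.009797. Accumulating E over each segment gives final E = 0.4997.

G0 X0.00 Y0.00 Z13.00
G1 X21.00 Y0.00 E0.2057
G1 X21.00 Y4.50 E0.2498
G1 X0.00 Y4.50 E0.4556
G1 X0.00 Y0.00 E0.4997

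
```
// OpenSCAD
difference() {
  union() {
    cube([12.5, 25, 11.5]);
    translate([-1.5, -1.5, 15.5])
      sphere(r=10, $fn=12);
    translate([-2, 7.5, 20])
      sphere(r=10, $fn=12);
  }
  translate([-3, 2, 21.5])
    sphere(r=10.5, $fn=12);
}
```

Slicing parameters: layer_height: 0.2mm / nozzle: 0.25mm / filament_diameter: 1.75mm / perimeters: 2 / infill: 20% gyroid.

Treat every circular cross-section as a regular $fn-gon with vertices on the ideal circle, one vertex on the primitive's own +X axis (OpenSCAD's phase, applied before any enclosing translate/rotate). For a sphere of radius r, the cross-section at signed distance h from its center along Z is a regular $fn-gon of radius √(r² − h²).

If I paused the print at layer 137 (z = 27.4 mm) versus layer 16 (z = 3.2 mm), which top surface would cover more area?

layer 16 (z = 3.2 mm)

Layer 137 (z = 27.4): the cube does not reach this height (z outside [0, 11.5]); the sphere at (-1.5, -1.5) does not reach this height (|z−center|=11.900 > r=10); the sphere at (-2, 7.5): section is a regular 12-gon, circumradius = √(r²−h²) = √(10²−7.4²) = 6.726 (area = (12/2)·6.726²·sin(360°/12) = 135.72 mm²); Merging all regions: only the r=10 sphere at (-2, 7.5) is present, so the union is just that shape — area = 135.72 mm²; the sphere at (-3, 2): section is a regular 12-gon, circumradius = √(r²−h²) = √(10.5²−5.9²) = 8.686 (area = (12/2)·8.686²·sin(360°/12) = 226.32 mm²); Taking the first minus the rest: starting from that combined region (135.72 mm²), the r=10.5 sphere at (-3, 2) partially overlaps it — only the 93.55 mm² overlap (of its 226.32 mm²) is removed, clipping the outline — area = 42.17 mm². So its area = 42.17 mm². Layer 16 (z = 3.2): the cube (footprint 12.5×25) is included at this height (area 312.50 mm²); the sphere at (-1.5, -1.5) does not reach this height (|z−center|=12.300 > r=10); the sphere at (-2, 7.5) is not intersected at this z (|z−center|=16.800 > r=10); Merging all regions: only the 12.5×25 cube is present, so the union is just that shape — area = 312.50 mm²; the sphere at (-3, 2) is absent (|z−center|=18.300 > r=10.5); After the difference (first − rest): none of the subtracted shapes is present at this height, so the result so far is unchanged — area = 312.50 mm². So its area = 312.50 mm². Layer 16 is larger (312.50 vs 42.17 mm²).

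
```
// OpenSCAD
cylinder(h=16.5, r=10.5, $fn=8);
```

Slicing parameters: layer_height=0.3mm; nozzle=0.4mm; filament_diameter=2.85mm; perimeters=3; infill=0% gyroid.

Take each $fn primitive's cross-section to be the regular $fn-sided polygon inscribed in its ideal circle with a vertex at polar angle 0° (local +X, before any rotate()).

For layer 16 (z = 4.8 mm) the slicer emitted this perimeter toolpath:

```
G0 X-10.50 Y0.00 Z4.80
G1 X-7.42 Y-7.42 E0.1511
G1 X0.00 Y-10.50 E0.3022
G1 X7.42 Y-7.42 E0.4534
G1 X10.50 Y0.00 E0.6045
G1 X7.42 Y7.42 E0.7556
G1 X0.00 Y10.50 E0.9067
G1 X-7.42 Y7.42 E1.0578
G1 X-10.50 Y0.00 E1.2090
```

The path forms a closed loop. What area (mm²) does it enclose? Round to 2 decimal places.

311.64 mm²

Apply the shoelace formula to the sequence of (X, Y) vertices; enclosed area = 311.64 mm².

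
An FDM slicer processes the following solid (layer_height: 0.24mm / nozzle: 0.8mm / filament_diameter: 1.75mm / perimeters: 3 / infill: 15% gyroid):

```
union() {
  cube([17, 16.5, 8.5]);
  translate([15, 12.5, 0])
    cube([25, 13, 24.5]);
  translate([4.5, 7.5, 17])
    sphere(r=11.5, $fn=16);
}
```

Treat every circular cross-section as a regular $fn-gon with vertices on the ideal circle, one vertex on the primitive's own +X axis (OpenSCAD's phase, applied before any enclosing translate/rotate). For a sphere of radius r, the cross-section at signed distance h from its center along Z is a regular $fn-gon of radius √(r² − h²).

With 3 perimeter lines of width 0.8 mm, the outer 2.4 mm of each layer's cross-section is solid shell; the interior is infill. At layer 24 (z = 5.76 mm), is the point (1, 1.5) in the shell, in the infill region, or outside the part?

At z = 5.76 mm: the cube (footprint 17×16.5) is included at this height; the cube at (15, 12.5) (footprint 25×13) is included at this height; the r=11.5 sphere at (4.5, 7.5) slices to a regular 16-gon of circumradius 2.432 (√(r²−h²) with h=11.24 from center); Combining (union): the regions partially overlap (shared area 26.10 mm²), so overlapping operands fuse into one piece — 1 connected region. Overall, the cross-section is a single solid region. The nearest boundary edge runs (0.00, 0.00)→(0.00, 16.50); distance from the point to it = 1.00 mm. The point is inside the cross-section, 1.00 mm from the nearest boundary — within the 2.4 mm shell band (3 × 0.8).

shell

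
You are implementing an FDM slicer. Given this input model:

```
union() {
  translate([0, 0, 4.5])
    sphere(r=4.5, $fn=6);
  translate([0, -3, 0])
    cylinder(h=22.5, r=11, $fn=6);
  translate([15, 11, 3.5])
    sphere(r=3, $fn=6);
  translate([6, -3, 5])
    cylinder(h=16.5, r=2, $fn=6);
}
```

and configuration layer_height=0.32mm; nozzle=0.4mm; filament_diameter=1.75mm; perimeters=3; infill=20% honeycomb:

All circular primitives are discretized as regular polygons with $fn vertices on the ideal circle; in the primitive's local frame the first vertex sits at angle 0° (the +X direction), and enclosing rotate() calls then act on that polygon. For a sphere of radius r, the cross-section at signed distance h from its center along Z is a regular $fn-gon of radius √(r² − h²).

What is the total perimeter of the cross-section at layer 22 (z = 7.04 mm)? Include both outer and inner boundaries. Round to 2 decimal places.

At z = 7.04 mm: the sphere: section is a regular 6-gon, circumradius = √(r²−h²) = √(4.5²−2.54²) = 3.715 (perimeter = 2·6·3.715·sin(180°/6) = 22.29 mm); the r=11 cylinder at (0, -3) gives a regular 6-gon of circumradius 11 (constant along its height) (perimeter = 2·6·11.000·sin(180°/6) = 66.00 mm); the sphere at (15, 11) is not intersected at this z (|z−center|=3.540 > r=3); the r=2 cylinder at (6, -3) contributes a regular 6-gon of circumradius 2 (perimeter = 2·6·2.000·sin(180°/6) = 12.00 mm); Combining (union): the regions partially overlap (shared area 46.24 mm²), so the edge portions inside another operand are dropped and the merged outline is re-measured after clipping — boundary = 66.00 mm. Overall, the cross-section is a single solid region. Total boundary length (outer) = 66.00 mm.

66.00 mm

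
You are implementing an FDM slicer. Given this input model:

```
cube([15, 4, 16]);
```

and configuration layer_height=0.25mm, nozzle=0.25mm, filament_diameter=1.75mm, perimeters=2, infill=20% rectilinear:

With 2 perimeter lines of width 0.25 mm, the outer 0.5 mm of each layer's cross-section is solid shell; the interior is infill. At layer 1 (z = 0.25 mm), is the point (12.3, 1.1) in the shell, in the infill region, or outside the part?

infill

At z = 0.25 mm: the 15×4 cube contributes its full rectangle. Overall, the cross-section is a single solid region. The nearest boundary edge runs (0.00, 0.00)→(15.00, 0.00); distance from the point to it = 1.10 mm. The point is inside the cross-section and 1.10 mm from the nearest boundary — more than the 0.5 mm shell width (2 × 0.25), so it's in the infill interior.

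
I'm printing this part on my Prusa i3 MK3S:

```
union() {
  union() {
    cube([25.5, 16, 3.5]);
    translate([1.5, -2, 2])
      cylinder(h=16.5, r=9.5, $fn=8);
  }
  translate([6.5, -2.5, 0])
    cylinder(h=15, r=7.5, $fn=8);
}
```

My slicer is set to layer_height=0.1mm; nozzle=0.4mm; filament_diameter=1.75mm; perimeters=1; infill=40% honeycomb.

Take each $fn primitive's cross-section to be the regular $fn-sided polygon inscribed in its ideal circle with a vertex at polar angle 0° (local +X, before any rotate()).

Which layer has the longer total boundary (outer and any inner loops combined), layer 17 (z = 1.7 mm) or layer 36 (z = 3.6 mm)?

Layer 17 (z = 1.7): the cube is present — its section is the full 25.5×16 rectangle (perimeter 83.00 mm); the cylinder at (1.5, -2) does not reach this height (z outside [2, 18.5]); Merging all regions: only the 25.5×16 cube is present, so the union is just that shape — boundary = 83.00 mm; the r=7.5 cylinder at (6.5, -2.5) gives a regular 8-gon of circumradius 7.5 (constant along its height) (perimeter = 2·8·7.500·sin(180°/8) = 45.92 mm); Taking the union: the regions partially overlap (shared area 44.64 mm²), so the edge portions inside another operand are dropped and the merged outline is re-measured after clipping — boundary = 98.44 mm. So its perimeter = 98.44 mm. Layer 36 (z = 3.6): the cube is absent (z outside [0, 3.5]); the cylinder at (1.5, -2): section is a regular 8-gon, circumradius r=9.5 (perimeter = 2·8·9.500·sin(180°/8) = 58.17 mm); Merging all regions: only the r=9.5 cylinder at (1.5, -2) is present, so the union is just that shape — boundary = 58.17 mm; the cylinder at (6.5, -2.5): section is a regular 8-gon, circumradius r=7.5 (perimeter = 2·8·7.500·sin(180°/8) = 45.92 mm); Taking the union: the regions partially overlap (shared area 121.56 mm²), so the edge portions inside another operand are dropped and the merged outline is re-measured after clipping — boundary = 63.20 mm. So its perimeter = 63.20 mm. Layer 17 is larger (98.44 vs 63.20 mm).

layer 17 (z = 1.7 mm)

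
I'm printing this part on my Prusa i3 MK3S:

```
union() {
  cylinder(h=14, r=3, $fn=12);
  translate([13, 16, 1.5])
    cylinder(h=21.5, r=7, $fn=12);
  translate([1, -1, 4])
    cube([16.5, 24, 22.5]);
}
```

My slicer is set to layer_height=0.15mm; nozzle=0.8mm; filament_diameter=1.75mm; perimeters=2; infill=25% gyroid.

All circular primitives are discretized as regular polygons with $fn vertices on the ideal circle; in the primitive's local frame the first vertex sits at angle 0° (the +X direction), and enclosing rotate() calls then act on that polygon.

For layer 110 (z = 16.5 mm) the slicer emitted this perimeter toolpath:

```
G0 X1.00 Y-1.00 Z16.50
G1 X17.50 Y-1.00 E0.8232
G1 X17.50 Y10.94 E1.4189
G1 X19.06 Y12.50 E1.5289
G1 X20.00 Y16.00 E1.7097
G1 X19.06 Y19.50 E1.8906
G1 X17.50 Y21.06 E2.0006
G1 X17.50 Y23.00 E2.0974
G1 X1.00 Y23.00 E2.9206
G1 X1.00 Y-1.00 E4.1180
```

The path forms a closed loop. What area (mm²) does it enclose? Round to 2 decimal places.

412.64 mm²

Apply the shoelace formula to the sequence of (X, Y) vertices; enclosed area = 412.64 mm².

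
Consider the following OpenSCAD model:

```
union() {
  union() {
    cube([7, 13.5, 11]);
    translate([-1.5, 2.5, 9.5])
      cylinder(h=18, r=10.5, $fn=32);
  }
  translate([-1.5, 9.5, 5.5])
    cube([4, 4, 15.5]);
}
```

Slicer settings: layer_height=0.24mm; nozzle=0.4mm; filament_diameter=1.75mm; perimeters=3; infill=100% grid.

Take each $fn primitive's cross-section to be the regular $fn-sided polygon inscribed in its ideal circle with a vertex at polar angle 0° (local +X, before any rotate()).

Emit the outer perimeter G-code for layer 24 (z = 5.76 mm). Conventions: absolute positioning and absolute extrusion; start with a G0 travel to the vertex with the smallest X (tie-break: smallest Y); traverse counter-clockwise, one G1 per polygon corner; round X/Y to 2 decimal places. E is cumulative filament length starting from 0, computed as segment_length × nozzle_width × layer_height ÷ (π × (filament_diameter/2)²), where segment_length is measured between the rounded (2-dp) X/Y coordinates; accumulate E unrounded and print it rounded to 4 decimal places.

At z = 5.76 mm: the cube (footprint 7×13.5) is included at this height; the cylinder at (-1.5, 2.5) is not intersected at this z (z outside [9.5, 27.5]); Merging all regions: only the 7×13.5 cube is present, so the union is just that shape — 1 connected region; the cube at (-1.5, 9.5) is present — its section is the full 4×4 rectangle; Taking the union: the regions partially overlap (shared area 10.00 mm²), so overlapping operands fuse into one piece — 1 connected region. The outline is a single polygon with 6 vertices. Extrusion per mm of travel: 0.4 × 0.24 / (π × 0.875²) = 0.039912. Accumulating E over each segment gives final E = 1.7561.

G0 X-1.50 Y9.50 Z5.76
G1 X0.00 Y9.50 E0.0599
G1 X0.00 Y0.00 E0.4390
G1 X7.00 Y0.00 E0.7184
G1 X7.00 Y13.50 E1.2572
G1 X-1.50 Y13.50 E1.5965
G1 X-1.50 Y9.50 E1.7561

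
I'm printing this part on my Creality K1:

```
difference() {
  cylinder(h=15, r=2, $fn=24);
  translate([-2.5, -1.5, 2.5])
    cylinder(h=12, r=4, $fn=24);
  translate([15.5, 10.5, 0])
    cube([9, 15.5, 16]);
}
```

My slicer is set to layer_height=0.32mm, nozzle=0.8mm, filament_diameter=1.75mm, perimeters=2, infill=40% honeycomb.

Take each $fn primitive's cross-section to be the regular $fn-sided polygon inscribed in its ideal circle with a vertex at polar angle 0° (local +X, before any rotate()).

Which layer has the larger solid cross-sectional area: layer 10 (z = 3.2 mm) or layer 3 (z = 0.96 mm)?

layer 3 (z = 0.96 mm)

Layer 10 (z = 3.2): the r=2 cylinder gives a regular 24-gon of circumradius 2 (constant along its height) (area = (24/2)·2.000²·sin(360°/24) = 12.42 mm²); the r=4 cylinder at (-2.5, -1.5) contributes a regular 24-gon of circumradius 4 (area = (24/2)·4.000²·sin(360°/24) = 49.69 mm²); the cube at (15.5, 10.5) (footprint 9×15.5) is included at this height (area 139.50 mm²); Subtracting the remaining from the first: starting from the r=2 cylinder (12.42 mm²), the r=4 cylinder at (-2.5, -1.5) partially overlaps it — only the 9.72 mm² overlap (of its 49.69 mm²) is removed, clipping the outline; the 9×15.5 cube at (15.5, 10.5) misses the remaining region (no effect) — area = 2.71 mm². So its area = 2.71 mm². Layer 3 (z = 0.96): the r=2 cylinder contributes a regular 24-gon of circumradius 2 (area = (24/2)·2.000²·sin(360°/24) = 12.42 mm²); the cylinder at (-2.5, -1.5) is absent (z outside [2.5, 14.5]); the cube at (15.5, 10.5) (footprint 9×15.5) is included at this height (area 139.50 mm²); Taking the first minus the rest: starting from the r=2 cylinder (12.42 mm²), the 9×15.5 cube at (15.5, 10.5) misses the remaining region (no effect) — area = 12.42 mm². So its area = 12.42 mm². Layer 3 is larger (12.42 vs 2.71 mm²).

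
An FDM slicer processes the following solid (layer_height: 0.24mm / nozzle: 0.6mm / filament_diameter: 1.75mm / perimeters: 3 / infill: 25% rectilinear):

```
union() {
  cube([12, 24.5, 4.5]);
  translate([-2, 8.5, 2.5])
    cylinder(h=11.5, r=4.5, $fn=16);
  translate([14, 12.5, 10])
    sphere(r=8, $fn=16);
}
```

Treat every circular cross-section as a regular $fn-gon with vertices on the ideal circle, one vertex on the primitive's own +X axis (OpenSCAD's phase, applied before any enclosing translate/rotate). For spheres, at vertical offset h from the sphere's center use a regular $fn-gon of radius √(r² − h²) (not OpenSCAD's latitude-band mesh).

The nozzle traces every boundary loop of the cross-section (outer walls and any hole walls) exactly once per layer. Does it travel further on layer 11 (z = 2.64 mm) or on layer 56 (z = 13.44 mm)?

layer 11 (z = 2.64 mm)

Layer 11 (z = 2.64): the cube is present — its section is the full 12×24.5 rectangle (perimeter 73.00 mm); the r=4.5 cylinder at (-2, 8.5) contributes a regular 16-gon of circumradius 4.5 (perimeter = 2·16·4.500·sin(180°/16) = 28.09 mm); the r=8 sphere at (14, 12.5) slices to a regular 16-gon of circumradius 3.135 (√(r²−h²) with h=7.36 from center) (perimeter = 2·16·3.135·sin(180°/16) = 19.57 mm); Merging all regions: the regions partially overlap (shared area 17.43 mm²), so the edge portions inside another operand are dropped and the merged outline is re-measured after clipping — boundary = 92.72 mm. So its perimeter = 92.72 mm. Layer 56 (z = 13.44): the cube is not intersected at this z (z outside [0, 4.5]); the r=4.5 cylinder at (-2, 8.5) contributes a regular 16-gon of circumradius 4.5 (perimeter = 2·16·4.500·sin(180°/16) = 28.09 mm); the sphere at (14, 12.5): section is a regular 16-gon, circumradius = √(r²−h²) = √(8²−3.44²) = 7.223 (perimeter = 2·16·7.223·sin(180°/16) = 45.09 mm); Taking the union: the 2 present regions are separate (no shared area or edge), so areas and boundary lengths simply add and each stays a separate island — boundary = 73.18 mm. So its perimeter = 73.18 mm. Layer 11 is larger (92.72 vs 73.18 mm).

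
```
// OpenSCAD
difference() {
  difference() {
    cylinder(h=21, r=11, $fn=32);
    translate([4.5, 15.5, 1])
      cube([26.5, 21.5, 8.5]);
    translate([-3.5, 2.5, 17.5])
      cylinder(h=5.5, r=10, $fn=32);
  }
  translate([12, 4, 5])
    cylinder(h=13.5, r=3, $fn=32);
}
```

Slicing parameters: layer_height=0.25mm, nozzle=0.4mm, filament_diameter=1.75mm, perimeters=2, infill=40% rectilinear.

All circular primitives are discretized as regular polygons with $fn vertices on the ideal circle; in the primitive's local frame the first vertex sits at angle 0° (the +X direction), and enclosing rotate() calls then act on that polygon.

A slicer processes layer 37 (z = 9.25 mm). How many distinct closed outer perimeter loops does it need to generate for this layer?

At z = 9.25 mm: the r=11 cylinder gives a regular 32-gon of circumradius 11 (constant along its height); the cube at (4.5, 15.5) is present — its section is the full 26.5×21.5 rectangle; the cylinder at (-3.5, 2.5) does not reach this height (z outside [17.5, 23]); Subtracting the remaining from the first: starting from the r=11 cylinder, the 26.5×21.5 cube at (4.5, 15.5) misses the remaining region (no effect) — 1 connected region; the r=3 cylinder at (12, 4) gives a regular 32-gon of circumradius 3 (constant along its height); Taking the first minus the rest: starting from the result so far, the r=3 cylinder at (12, 4) partially overlaps it — only the 4.12 mm² overlap (of its 28.09 mm²) is removed, clipping the outline — 1 connected region. The result has 1 disconnected region.

1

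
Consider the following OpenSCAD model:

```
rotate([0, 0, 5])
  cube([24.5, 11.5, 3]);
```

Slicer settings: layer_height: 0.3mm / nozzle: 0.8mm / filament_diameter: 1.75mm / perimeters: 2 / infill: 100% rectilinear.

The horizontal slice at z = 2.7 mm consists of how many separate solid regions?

At z = 2.7 mm: the cube (footprint 24.5×11.5) is included at this height; (rotated 5° about Z; rotation is an isometry so areas/perimeters/island counts are preserved). The result has 1 disconnected region.

1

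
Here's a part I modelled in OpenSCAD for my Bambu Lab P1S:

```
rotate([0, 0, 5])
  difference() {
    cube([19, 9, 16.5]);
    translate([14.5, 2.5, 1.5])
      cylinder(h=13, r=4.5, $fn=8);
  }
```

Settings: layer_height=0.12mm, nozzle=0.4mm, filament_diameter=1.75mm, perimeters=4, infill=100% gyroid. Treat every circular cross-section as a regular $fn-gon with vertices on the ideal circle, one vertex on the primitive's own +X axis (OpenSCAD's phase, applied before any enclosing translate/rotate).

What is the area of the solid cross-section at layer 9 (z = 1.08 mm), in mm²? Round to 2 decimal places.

171.00 mm²

At z = 1.08 mm: the cube (footprint 19×9) is included at this height (area 171.00 mm²); the cylinder at (14.5, 2.5) is absent (z outside [1.5, 14.5]); After the difference (first − rest): none of the subtracted shapes is present at this height, so the 19×9 cube is unchanged — area = 171.00 mm²; (whole slice rotated 5° about Z — lengths, areas and connectivity unchanged). Overall, the cross-section is a single solid region. Net area = 171.00 mm².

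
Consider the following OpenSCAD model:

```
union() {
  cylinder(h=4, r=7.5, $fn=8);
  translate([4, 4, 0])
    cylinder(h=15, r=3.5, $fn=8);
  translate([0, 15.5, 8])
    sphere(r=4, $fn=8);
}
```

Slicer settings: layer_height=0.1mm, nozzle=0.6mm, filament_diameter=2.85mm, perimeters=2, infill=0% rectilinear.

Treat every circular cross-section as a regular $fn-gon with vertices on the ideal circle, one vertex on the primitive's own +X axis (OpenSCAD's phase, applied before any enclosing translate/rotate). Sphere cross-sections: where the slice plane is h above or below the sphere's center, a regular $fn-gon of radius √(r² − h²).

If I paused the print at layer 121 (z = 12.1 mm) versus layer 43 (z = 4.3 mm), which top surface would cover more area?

layer 43 (z = 4.3 mm)

Layer 121 (z = 12.1): the cylinder is absent (z outside [0, 4]); the cylinder at (4, 4): section is a regular 8-gon, circumradius r=3.5 (area = (8/2)·3.500²·sin(360°/8) = 34.65 mm²); the sphere at (0, 15.5) is absent (|z−center|=4.100 > r=4); Merging all regions: only the r=3.5 cylinder at (4, 4) is present, so the union is just that shape — area = 34.65 mm². So its area = 34.65 mm². Layer 43 (z = 4.3): the cylinder is absent (z outside [0, 4]); the r=3.5 cylinder at (4, 4) contributes a regular 8-gon of circumradius 3.5 (area = (8/2)·3.500²·sin(360°/8) = 34.65 mm²); the r=4 sphere at (0, 15.5) slices to a regular 8-gon of circumradius 1.520 (√(r²−h²) with h=3.7 from center) (area = (8/2)·1.520²·sin(360°/8) = 6.53 mm²); Combining (union): the 2 present regions are separate (no shared area or edge), so areas and boundary lengths simply add and each stays a separate island — area = 41.18 mm². So its area = 41.18 mm². Layer 43 is larger (41.18 vs 34.65 mm²).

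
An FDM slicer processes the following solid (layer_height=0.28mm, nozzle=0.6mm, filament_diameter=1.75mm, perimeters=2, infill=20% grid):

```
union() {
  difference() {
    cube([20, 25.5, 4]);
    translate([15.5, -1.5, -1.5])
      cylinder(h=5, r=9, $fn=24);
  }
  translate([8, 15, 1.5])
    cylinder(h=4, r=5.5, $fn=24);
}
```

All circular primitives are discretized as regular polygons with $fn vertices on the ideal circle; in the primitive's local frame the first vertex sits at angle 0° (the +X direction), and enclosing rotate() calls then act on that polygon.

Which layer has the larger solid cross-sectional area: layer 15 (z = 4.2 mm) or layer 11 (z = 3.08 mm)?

Layer 15 (z = 4.2): the cube does not reach this height (z outside [0, 4]); the cylinder at (15.5, -1.5) does not reach this height (z outside [-1.5, 3.5]); Taking the first minus the rest: the first operand is absent here, so nothing remains; the cylinder at (8, 15): section is a regular 24-gon, circumradius r=5.5 (area = (24/2)·5.500²·sin(360°/24) = 93.95 mm²); Combining (union): only the r=5.5 cylinder at (8, 15) is present, so the union is just that shape — area = 93.95 mm². So its area = 93.95 mm². Layer 11 (z = 3.08): the cube (footprint 20×25.5) is included at this height (area 510.00 mm²); the cylinder at (15.5, -1.5): section is a regular 24-gon, circumradius r=9 (area = (24/2)·9.000²·sin(360°/24) = 251.57 mm²); After the difference (first − rest): starting from the 20×25.5 cube (510.00 mm²), the r=9 cylinder at (15.5, -1.5) partially overlaps it — only the 81.29 mm² overlap (of its 251.57 mm²) is removed, clipping the outline — area = 428.71 mm²; the cylinder at (8, 15): section is a regular 24-gon, circumradius r=5.5 (area = (24/2)·5.500²·sin(360°/24) = 93.95 mm²); Combining (union): the r=5.5 cylinder at (8, 15) lies entirely inside the result so far, so the union is just the result so far — area = 428.71 mm². So its area = 428.71 mm². Layer 11 is larger (428.71 vs 93.95 mm²).

layer 11 (z = 3.08 mm)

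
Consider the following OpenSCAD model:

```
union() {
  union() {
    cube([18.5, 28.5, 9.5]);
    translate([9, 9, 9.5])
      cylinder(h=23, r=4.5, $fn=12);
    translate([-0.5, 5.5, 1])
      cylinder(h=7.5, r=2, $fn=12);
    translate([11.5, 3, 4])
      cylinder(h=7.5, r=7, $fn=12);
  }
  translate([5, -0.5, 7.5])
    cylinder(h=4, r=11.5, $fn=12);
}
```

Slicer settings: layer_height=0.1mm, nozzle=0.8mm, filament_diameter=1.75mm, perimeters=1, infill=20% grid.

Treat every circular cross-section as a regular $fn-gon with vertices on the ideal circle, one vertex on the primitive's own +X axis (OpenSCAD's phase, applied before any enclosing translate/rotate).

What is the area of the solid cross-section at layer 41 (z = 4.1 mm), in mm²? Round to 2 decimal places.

At z = 4.1 mm: the cube is present — its section is the full 18.5×28.5 rectangle (area 527.25 mm²); the cylinder at (9, 9) does not reach this height (z outside [9.5, 32.5]); the r=2 cylinder at (-0.5, 5.5) gives a regular 12-gon of circumradius 2 (constant along its height) (area = (12/2)·2.000²·sin(360°/12) = 12.00 mm²); the r=7 cylinder at (11.5, 3) gives a regular 12-gon of circumradius 7 (constant along its height) (area = (12/2)·7.000²·sin(360°/12) = 147.00 mm²); Combining (union): the regions partially overlap — summed areas 686.25 mm² minus the doubly-counted overlap 117.16 mm² gives 569.09 mm² — area = 569.09 mm²; the cylinder at (5, -0.5) does not reach this height (z outside [7.5, 11.5]); Combining (union): only that combined region is present, so the union is just that shape — area = 569.09 mm². Overall, the cross-section is a single solid region. Net area = 569.09 mm².

569.09 mm²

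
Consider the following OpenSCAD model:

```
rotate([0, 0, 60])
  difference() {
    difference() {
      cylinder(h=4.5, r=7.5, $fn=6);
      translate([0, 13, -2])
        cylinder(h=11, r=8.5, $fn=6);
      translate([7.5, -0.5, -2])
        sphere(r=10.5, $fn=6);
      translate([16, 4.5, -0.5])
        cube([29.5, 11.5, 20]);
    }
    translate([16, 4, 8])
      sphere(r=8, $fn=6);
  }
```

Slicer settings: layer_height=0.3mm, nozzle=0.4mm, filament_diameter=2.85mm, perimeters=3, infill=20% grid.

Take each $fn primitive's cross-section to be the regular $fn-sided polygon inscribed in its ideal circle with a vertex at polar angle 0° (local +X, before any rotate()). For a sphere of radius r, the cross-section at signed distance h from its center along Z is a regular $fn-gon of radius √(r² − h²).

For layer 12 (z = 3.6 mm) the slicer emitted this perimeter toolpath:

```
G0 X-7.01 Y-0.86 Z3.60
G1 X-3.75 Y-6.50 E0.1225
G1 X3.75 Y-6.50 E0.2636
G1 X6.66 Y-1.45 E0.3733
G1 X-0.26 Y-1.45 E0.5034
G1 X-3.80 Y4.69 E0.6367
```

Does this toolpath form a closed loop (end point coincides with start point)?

no

Start point (G0): (-7.01, -0.86). End point (last G1): the path does not return to the start — open.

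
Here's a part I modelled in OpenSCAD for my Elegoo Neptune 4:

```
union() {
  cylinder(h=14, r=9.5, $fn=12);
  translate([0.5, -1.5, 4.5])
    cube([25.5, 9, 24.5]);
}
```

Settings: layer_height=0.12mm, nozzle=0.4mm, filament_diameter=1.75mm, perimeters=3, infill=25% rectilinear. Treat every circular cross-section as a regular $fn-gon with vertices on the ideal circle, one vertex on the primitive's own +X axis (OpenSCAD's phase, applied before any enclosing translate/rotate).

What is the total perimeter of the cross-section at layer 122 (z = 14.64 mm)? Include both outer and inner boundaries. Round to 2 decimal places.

At z = 14.64 mm: the cylinder is not intersected at this z (z outside [0, 14]); the cube at (0.5, -1.5) (footprint 25.5×9) is included at this height (perimeter 69.00 mm); Combining (union): only the 25.5×9 cube at (0.5, -1.5) is present, so the union is just that shape — boundary = 69.00 mm. Overall, the cross-section is a single solid region. Total boundary length (outer) = 69.00 mm.

69.00 mm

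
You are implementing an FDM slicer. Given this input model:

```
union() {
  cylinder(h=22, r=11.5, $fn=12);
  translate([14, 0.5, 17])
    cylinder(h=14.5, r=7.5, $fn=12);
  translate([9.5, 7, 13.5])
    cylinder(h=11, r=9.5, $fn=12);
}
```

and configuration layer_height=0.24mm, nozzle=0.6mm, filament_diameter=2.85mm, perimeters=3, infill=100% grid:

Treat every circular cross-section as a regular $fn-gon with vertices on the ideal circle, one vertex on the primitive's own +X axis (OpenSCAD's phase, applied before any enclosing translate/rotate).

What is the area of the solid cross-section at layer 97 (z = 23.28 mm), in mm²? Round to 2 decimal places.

At z = 23.28 mm: the cylinder does not reach this height (z outside [0, 22]); the r=7.5 cylinder at (14, 0.5) contributes a regular 12-gon of circumradius 7.5 (area = (12/2)·7.500²·sin(360°/12) = 168.75 mm²); the r=9.5 cylinder at (9.5, 7) contributes a regular 12-gon of circumradius 9.5 (area = (12/2)·9.500²·sin(360°/12) = 270.75 mm²); Combining (union): the regions partially overlap — summed areas 439.50 mm² minus the doubly-counted overlap 88.97 mm² gives 350.53 mm² — area = 350.53 mm². Overall, the cross-section is a single solid region. Net area = 350.53 mm².

350.53 mm²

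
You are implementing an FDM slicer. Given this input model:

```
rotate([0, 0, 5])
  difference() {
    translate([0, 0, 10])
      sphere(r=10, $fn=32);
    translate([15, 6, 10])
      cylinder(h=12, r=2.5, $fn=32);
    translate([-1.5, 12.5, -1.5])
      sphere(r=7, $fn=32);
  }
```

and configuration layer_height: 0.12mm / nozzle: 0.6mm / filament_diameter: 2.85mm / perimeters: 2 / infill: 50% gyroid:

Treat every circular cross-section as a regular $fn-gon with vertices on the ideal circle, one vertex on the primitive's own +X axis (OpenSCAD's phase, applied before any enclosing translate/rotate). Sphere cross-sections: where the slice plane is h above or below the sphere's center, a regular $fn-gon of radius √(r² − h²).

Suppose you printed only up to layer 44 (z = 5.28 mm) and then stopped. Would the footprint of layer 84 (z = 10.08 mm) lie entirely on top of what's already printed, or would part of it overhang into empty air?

Compare the two slices. At z = 5.28: the sphere: section is a regular 32-gon, circumradius = √(r²−h²) = √(10²−4.72²) = 8.816 (area = (32/2)·8.816²·sin(360°/32) = 242.60 mm²); the cylinder at (15, 6) is not intersected at this z (z outside [10, 22]); the sphere at (-1.5, 12.5): section is a regular 32-gon, circumradius = √(r²−h²) = √(7²−6.78²) = 1.741 (area = (32/2)·1.741²·sin(360°/32) = 9.46 mm²); Subtracting the remaining from the first: starting from the r=10 sphere (242.60 mm²), the r=7 sphere at (-1.5, 12.5) misses the remaining region (no effect) — area = 242.60 mm²; (rotated 5° about Z; rotation is an isometry so areas/perimeters/island counts are preserved). At z = 10.08: the r=10 sphere contributes a regular 32-gon of circumradius √(10²−0.08²) = 10.000 (area = (32/2)·10.000²·sin(360°/32) = 312.12 mm²); the r=2.5 cylinder at (15, 6) contributes a regular 32-gon of circumradius 2.5 (area = (32/2)·2.500²·sin(360°/32) = 19.51 mm²); the sphere at (-1.5, 12.5) is absent (|z−center|=11.580 > r=7); Subtracting the remaining from the first: starting from the r=10 sphere (312.12 mm²), the r=2.5 cylinder at (15, 6) misses the remaining region (no effect) — area = 312.12 mm²; (whole slice rotated 5° about Z — lengths, areas and connectivity unchanged). Checking containment: at z = 10.08 the cross-section extends beyond the z = 5.28 cross-section by about 69.52 mm².

part overhangs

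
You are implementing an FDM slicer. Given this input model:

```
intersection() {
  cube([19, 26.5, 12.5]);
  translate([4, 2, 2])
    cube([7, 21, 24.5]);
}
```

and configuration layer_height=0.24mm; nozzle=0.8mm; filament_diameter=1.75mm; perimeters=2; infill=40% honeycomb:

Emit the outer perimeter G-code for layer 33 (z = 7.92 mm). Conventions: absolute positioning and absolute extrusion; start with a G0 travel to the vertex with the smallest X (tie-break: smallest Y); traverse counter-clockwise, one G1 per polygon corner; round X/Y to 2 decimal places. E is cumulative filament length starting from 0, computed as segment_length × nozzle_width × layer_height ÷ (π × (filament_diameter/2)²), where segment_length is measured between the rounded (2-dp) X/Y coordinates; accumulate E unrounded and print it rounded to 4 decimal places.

G0 X4.00 Y2.00 Z7.92
G1 X11.00 Y2.00 E0.5588
G1 X11.00 Y23.00 E2.2351
G1 X4.00 Y23.00 E2.7939
G1 X4.00 Y2.00 E4.4702

At z = 7.92 mm: the cube (footprint 19×26.5) is included at this height; the cube at (4, 2) (footprint 7×21) is included at this height; After intersecting: the 7×21 cube at (4, 2) lies inside the 19×26.5 cube, so the common part is the 7×21 cube at (4, 2) itself — 1 connected region. The outline is a single polygon with 4 vertices. Extrusion per mm of travel: 0.8 × 0.24 / (π × 0.875²) = 0.079824. Accumulating E over each segment gives final E = 4.4702.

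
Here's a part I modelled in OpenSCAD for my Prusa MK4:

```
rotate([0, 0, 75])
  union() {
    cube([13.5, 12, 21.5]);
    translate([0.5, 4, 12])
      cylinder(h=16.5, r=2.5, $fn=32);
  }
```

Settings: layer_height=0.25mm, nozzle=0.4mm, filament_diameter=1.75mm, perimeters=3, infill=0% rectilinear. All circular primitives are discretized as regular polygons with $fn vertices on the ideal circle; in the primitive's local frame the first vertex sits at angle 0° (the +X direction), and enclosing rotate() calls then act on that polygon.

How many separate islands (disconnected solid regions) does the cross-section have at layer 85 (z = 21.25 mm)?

1

At z = 21.25 mm: the cube is present — its section is the full 13.5×12 rectangle; the r=2.5 cylinder at (0.5, 4) contributes a regular 32-gon of circumradius 2.5; Taking the union: the regions partially overlap (shared area 12.23 mm²), so overlapping operands fuse into one piece — 1 connected region; (whole slice rotated 75° about Z — lengths, areas and connectivity unchanged). Overall, the cross-section is a single solid region. Island count = 1.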